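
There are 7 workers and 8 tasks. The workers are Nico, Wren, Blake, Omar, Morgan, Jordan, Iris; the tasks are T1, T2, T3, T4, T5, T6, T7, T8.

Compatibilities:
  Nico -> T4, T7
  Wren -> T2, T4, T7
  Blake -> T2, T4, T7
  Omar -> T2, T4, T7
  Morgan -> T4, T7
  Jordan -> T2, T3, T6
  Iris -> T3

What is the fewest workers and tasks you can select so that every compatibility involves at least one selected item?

5

The 5 edges Nico–T4, Wren–T2, Blake–T7, Jordan–T6, Iris–T3 form a matching, so any vertex cover needs at least 5 vertices (one per matched edge).
Conversely {Jordan, Iris, T2, T4, T7} meets every edge and has exactly 5 vertices, so 5 is optimal.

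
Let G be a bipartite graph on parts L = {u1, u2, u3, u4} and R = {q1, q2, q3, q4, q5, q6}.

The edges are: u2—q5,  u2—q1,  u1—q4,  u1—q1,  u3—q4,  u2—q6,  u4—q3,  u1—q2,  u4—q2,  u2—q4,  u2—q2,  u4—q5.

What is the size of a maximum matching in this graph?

4

One maximum matching: u1-q1, u2-q6, u3-q4, u4-q2.
This saturates every left vertex, so 4 is the maximum.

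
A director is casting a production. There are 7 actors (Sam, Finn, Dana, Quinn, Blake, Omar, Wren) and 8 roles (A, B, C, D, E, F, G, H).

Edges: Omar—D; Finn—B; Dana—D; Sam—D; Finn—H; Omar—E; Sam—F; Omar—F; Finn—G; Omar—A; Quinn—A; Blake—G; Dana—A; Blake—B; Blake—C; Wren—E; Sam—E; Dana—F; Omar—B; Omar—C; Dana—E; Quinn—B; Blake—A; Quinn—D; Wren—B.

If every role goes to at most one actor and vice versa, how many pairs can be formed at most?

A valid assignment of size 7: Sam→E, Finn→G, Dana→F, Quinn→D, Blake→C, Omar→A, Wren→B.
This saturates every actor, so 7 is the maximum.

7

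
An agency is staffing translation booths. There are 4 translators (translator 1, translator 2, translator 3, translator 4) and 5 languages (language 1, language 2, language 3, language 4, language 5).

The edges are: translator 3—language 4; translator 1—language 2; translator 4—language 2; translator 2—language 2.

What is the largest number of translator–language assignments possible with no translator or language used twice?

2

One maximum matching: translator 1–language 2, translator 3–language 4.
The set {translator 1, translator 2, translator 4} has only 1 neighbour ({language 2}), so by Hall's theorem at most 2 of the 4 translators can be matched.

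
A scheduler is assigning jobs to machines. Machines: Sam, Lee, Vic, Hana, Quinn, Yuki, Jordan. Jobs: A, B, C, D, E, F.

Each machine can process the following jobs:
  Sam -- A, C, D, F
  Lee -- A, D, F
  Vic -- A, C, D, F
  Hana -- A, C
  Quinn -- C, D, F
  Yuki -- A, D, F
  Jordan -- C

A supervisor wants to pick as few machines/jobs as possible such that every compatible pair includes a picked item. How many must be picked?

A maximum matching has 4 edges (e.g. Sam–F, Lee–A, Vic–D, Hana–C).
By König's theorem the minimum vertex cover has the same size. One such cover is {A, C, D, F}.

4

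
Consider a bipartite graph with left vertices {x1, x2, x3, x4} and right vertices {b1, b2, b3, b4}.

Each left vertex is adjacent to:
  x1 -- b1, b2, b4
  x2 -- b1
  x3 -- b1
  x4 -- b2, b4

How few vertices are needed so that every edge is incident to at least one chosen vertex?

A maximum matching has 3 edges (e.g. x1–b2, x2–b1, x4–b4).
By König's theorem the minimum vertex cover has the same size. One such cover is {x1, x4, b1}.

3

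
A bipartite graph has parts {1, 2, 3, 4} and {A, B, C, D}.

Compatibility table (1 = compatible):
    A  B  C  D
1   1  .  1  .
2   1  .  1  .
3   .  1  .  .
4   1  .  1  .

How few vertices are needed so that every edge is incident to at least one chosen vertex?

The 3 edges 1–A, 2–C, 3–B form a matching, so any vertex cover needs at least 3 vertices (one per matched edge).
Conversely {3, A, C} meets every edge and has exactly 3 vertices, so 3 is optimal.

3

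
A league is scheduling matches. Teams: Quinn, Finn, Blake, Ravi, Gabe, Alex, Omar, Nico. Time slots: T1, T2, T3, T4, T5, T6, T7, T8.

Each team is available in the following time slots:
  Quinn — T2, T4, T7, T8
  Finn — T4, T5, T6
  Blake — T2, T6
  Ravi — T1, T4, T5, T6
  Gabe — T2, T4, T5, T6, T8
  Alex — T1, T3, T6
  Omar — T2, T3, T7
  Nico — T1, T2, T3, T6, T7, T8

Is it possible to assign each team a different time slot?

Yes

A valid assignment of size 8: Quinn→T8, Finn→T5, Blake→T6, Ravi→T1, Gabe→T4, Alex→T3, Omar→T2, Nico→T7.
Every team is matched, so this is a perfect matching.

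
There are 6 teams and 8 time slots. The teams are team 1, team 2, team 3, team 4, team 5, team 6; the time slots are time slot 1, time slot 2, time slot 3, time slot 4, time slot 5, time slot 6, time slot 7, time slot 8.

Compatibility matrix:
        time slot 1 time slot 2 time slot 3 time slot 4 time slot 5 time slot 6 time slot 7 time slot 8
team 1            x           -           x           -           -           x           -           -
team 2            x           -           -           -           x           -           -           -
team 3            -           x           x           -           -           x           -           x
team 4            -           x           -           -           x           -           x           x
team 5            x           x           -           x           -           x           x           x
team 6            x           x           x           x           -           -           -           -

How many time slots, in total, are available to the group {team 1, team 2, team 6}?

The union of neighbours of {team 1, team 2, team 6} is {time slot 1, time slot 2, time slot 3, time slot 4, time slot 5, time slot 6}, which has 6 elements.
Since |N(S)| = 6 ≥ |S| = 3, Hall's condition holds for this subset.

6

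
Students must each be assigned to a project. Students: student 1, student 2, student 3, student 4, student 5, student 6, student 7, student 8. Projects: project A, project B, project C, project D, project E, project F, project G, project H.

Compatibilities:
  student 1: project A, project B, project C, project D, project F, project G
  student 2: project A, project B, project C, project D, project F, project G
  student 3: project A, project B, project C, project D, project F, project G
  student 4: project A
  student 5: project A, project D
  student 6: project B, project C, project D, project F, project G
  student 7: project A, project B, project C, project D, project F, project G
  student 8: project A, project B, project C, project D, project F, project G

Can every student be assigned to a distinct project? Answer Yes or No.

No

The set {student 1, student 2, student 3, student 4, student 5, student 6, student 7, student 8} has only 6 neighbours ({project A, project B, project C, project D, project F, project G}), so by Hall's theorem at most 6 of the 8 students can be matched.
Hence no matching covers every student.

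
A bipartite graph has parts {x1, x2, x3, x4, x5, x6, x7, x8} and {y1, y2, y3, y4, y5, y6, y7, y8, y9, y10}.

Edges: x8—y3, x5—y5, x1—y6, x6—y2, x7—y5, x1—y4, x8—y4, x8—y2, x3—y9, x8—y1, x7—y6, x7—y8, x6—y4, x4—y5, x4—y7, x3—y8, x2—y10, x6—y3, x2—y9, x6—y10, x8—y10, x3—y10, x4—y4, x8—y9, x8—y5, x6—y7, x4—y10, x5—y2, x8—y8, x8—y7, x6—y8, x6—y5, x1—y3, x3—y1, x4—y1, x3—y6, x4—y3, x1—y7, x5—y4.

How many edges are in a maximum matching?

8

One maximum matching: x1-y3, x2-y9, x3-y6, x4-y10, x5-y2, x6-y4, x7-y8, x8-y7.
This saturates every left vertex, so 8 is the maximum.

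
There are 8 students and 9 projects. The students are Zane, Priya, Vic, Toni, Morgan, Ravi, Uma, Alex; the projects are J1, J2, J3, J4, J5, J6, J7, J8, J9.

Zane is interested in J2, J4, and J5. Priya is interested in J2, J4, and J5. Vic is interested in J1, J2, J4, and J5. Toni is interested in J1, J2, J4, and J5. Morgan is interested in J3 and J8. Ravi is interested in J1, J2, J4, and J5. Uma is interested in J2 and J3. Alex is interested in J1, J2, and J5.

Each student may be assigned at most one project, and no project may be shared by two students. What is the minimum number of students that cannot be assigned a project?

2

For example, pair Zane-J4, Priya-J2, Vic-J1, Toni-J5, Morgan-J8, Uma-J3.
The set {Zane, Priya, Vic, Toni, Ravi, Alex} has only 4 neighbours ({J1, J2, J4, J5}), so by Hall's theorem at most 6 of the 8 students can be matched.
That matches 6 of the 8, leaving 2 unmatched; no matching can do better.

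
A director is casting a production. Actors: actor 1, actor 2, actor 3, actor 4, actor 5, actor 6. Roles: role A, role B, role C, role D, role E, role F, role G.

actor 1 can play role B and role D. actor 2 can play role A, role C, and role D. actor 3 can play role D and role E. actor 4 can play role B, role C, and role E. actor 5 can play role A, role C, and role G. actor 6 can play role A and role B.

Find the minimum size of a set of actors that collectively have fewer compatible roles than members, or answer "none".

none

A matching saturating every actor exists, for instance actor 1→role D, actor 2→role A, actor 3→role E, actor 4→role C, actor 5→role G, actor 6→role B.
By Hall's marriage theorem, this means |N(S)| ≥ |S| for every subset S, so no violating subset exists.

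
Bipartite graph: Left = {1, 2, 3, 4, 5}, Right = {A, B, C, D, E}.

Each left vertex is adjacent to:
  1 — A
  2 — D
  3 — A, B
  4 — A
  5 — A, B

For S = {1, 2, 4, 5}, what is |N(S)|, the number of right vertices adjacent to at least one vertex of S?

3

The union of neighbours of {1, 2, 4, 5} is {A, B, D}, which has 3 elements.
Since |N(S)| = 3 < |S| = 4, Hall's condition fails for this subset.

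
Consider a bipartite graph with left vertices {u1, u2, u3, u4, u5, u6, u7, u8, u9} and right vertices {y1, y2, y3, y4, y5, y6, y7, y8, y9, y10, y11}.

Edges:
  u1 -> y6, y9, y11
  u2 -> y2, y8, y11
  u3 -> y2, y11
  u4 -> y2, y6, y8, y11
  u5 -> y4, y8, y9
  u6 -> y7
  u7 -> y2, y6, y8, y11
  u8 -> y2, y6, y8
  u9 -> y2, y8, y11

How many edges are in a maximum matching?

7

For example, pair u1-y9, u2-y2, u3-y11, u4-y6, u5-y4, u6-y7, u7-y8.
The set {u2, u3, u4, u7, u8, u9} has only 4 neighbours ({y11, y2, y6, y8}), so by Hall's theorem at most 7 of the 9 left vertices can be matched.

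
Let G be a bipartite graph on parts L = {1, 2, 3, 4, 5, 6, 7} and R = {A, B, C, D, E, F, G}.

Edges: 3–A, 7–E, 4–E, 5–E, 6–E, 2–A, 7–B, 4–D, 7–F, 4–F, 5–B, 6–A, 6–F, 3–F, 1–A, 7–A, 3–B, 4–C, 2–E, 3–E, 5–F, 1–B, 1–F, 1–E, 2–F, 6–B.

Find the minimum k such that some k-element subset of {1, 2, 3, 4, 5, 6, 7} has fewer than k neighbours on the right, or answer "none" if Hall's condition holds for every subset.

Take S = {1, 2, 3, 5, 6}. Its neighbourhood is {A, B, E, F}, so |N(S)| = 4 < |S| = 5.
Every subset of size less than 5 has at least as many neighbours as members, so 5 is the minimum.

5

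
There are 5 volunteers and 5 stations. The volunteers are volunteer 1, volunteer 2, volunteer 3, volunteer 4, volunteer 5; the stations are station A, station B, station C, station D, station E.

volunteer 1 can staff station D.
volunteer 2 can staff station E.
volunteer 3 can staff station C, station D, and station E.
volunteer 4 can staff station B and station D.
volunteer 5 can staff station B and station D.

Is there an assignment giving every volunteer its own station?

The set {volunteer 1, volunteer 4, volunteer 5} has only 2 neighbours ({station B, station D}), so by Hall's theorem at most 4 of the 5 volunteers can be matched.
Hence no matching covers every volunteer.

No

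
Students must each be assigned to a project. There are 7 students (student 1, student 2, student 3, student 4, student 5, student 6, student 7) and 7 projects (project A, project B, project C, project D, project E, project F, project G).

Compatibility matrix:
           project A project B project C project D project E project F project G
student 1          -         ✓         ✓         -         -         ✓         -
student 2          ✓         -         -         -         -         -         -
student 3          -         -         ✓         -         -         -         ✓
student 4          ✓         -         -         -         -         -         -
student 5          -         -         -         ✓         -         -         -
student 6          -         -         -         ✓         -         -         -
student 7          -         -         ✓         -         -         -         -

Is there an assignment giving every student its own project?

No

The set {student 2, student 4, student 5, student 6} has only 2 neighbours ({project A, project D}), so by Hall's theorem at most 5 of the 7 students can be matched.
Hence no matching covers every student.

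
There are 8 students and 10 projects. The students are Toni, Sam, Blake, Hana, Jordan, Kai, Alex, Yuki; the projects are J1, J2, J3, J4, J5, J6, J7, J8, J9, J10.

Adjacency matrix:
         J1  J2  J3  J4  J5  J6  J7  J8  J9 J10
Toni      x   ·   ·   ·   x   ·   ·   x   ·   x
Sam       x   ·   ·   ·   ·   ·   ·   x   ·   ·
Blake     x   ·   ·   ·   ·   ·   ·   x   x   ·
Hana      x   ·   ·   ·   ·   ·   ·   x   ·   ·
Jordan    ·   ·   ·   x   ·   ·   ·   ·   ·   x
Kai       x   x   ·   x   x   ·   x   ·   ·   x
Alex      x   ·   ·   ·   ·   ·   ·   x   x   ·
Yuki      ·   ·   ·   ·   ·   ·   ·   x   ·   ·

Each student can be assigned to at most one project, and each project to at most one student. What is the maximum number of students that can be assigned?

One maximum matching: Toni-J5, Sam-J1, Blake-J9, Hana-J8, Jordan-J10, Kai-J2.
The set {Sam, Blake, Hana, Alex, Yuki} has only 3 neighbours ({J1, J8, J9}), so by Hall's theorem at most 6 of the 8 students can be matched.

6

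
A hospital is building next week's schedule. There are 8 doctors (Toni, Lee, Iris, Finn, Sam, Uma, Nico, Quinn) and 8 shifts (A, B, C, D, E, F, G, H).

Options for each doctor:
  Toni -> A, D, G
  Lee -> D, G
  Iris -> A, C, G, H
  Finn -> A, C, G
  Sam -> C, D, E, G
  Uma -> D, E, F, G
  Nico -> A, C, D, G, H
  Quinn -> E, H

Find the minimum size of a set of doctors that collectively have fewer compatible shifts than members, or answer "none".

Take S = {Toni, Lee, Iris, Finn, Sam, Nico, Quinn}. Its neighbourhood is {A, C, D, E, G, H}, so |N(S)| = 6 < |S| = 7.
Every subset of size less than 7 has at least as many neighbours as members, so 7 is the minimum.

7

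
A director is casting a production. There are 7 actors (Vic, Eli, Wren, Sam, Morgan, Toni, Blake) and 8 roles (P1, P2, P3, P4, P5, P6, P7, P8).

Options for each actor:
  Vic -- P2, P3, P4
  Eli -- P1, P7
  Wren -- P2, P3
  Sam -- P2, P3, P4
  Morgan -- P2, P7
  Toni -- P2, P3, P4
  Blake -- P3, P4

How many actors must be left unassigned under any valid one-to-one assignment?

2

For example, pair Vic-P3, Eli-P1, Wren-P2, Sam-P4, Morgan-P7.
The set {Vic, Wren, Sam, Toni, Blake} has only 3 neighbours ({P2, P3, P4}), so by Hall's theorem at most 5 of the 7 actors can be matched.
That matches 5 of the 7, leaving 2 unmatched; no matching can do better.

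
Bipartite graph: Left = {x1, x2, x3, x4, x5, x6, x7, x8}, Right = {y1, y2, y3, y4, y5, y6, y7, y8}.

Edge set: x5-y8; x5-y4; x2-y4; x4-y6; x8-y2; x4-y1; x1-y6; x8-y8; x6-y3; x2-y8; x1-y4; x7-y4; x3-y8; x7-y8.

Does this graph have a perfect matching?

No

The set {x2, x3, x5, x7} has only 2 neighbours ({y4, y8}), so by Hall's theorem at most 6 of the 8 left vertices can be matched.
Hence no matching covers every left vertex.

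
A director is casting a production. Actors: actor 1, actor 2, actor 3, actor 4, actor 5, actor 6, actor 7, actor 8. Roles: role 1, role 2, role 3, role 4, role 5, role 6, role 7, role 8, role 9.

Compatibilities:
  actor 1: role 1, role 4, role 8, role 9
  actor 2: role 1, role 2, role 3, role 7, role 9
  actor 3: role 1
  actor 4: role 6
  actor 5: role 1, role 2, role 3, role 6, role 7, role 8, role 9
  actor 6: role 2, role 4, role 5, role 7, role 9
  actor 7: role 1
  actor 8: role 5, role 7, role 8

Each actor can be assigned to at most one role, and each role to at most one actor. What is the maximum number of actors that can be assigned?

One maximum matching: actor 1→role 9, actor 2→role 3, actor 3→role 1, actor 4→role 6, actor 5→role 7, actor 6→role 5, actor 8→role 8.
The set {actor 3, actor 7} has only 1 neighbour ({role 1}), so by Hall's theorem at most 7 of the 8 actors can be matched.

7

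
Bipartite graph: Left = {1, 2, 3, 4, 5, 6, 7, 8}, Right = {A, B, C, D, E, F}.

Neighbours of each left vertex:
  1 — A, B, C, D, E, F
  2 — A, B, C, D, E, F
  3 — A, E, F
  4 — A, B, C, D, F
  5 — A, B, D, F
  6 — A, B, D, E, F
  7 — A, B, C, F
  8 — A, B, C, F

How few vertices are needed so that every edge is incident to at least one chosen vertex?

6

A maximum matching has 6 edges (e.g. 1–C, 2–E, 3–F, 4–B, 5–D, 6–A).
By König's theorem the minimum vertex cover has the same size. One such cover is {A, B, C, D, E, F}.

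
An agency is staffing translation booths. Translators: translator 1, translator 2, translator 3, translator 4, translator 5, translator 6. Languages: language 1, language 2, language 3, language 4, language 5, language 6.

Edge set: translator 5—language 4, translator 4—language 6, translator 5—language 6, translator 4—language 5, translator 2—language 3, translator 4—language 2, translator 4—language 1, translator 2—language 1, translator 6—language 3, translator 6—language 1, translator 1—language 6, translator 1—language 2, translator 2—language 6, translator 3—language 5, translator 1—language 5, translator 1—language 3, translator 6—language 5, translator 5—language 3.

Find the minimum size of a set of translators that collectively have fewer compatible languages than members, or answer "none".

A matching saturating every translator exists, for instance translator 1→language 3, translator 2→language 6, translator 3→language 5, translator 4→language 2, translator 5→language 4, translator 6→language 1.
By Hall's marriage theorem, this means |N(S)| ≥ |S| for every subset S, so no violating subset exists.

none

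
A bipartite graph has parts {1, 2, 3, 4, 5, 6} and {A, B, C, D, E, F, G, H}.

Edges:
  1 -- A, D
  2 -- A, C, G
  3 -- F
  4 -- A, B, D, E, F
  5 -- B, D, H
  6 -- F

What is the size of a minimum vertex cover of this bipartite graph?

The 5 edges 1–D, 2–C, 3–F, 4–A, 5–B form a matching, so any vertex cover needs at least 5 vertices (one per matched edge).
Conversely {1, 2, 4, 5, F} meets every edge and has exactly 5 vertices, so 5 is optimal.

5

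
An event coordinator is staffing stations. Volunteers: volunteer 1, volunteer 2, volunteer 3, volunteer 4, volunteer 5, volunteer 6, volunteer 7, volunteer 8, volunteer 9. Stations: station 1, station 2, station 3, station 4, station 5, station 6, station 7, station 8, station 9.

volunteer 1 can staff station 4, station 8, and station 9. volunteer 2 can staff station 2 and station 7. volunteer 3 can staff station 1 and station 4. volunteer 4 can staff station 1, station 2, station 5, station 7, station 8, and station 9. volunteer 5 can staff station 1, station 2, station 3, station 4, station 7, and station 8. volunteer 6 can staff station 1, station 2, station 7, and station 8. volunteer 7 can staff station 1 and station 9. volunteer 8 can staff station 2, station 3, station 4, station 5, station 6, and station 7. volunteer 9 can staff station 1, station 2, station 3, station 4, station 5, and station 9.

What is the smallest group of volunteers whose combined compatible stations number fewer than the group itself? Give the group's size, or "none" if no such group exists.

A matching saturating every volunteer exists, for instance volunteer 1→station 9, volunteer 2→station 7, volunteer 3→station 4, volunteer 4→station 5, volunteer 5→station 3, volunteer 6→station 8, volunteer 7→station 1, volunteer 8→station 6, volunteer 9→station 2.
By Hall's marriage theorem, this means |N(S)| ≥ |S| for every subset S, so no violating subset exists.

none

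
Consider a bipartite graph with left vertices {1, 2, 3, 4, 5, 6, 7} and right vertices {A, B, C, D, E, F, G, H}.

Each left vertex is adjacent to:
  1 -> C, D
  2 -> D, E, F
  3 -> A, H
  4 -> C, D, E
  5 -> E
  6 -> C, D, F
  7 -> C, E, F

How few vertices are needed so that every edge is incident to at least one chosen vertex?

5

{3, C, D, E, F} is a vertex cover of size 5: every edge has an endpoint in this set.
No smaller cover exists because 1–D, 2–F, 3–H, 4–C, 5–E is a matching of size 5, and a cover must include an endpoint of each of these disjoint edges (König's theorem).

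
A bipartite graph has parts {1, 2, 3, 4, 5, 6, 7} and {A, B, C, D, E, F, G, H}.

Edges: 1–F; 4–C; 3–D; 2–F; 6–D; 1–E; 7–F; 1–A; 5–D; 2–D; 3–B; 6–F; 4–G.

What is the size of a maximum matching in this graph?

A valid assignment of size 5: 1–E, 2–F, 3–B, 4–C, 5–D.
The set {2, 5, 6, 7} has only 2 neighbours ({D, F}), so by Hall's theorem at most 5 of the 7 left vertices can be matched.

5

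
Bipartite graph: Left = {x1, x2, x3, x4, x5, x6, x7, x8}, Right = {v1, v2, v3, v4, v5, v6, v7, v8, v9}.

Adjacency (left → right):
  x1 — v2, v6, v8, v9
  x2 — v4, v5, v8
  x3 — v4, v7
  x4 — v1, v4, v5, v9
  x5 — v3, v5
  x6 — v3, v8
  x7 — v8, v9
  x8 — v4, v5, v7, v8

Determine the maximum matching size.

One maximum matching: x1→v2, x2→v8, x3→v4, x4→v1, x5→v5, x6→v3, x7→v9, x8→v7.
All 8 left vertices are matched, so no larger matching exists.

8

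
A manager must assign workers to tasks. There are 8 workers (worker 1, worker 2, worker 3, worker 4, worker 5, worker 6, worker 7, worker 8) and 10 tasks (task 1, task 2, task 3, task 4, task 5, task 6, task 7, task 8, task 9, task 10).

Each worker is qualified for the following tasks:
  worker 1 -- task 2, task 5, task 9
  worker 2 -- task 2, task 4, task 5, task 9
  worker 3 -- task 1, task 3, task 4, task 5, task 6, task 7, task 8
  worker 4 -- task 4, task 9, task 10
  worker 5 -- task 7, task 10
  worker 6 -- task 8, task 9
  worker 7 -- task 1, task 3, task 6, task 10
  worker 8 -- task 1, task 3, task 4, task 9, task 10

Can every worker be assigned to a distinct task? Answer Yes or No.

Yes

One maximum matching: worker 1→task 5, worker 2→task 2, worker 3→task 8, worker 4→task 10, worker 5→task 7, worker 6→task 9, worker 7→task 6, worker 8→task 4.
Every worker is matched, so this matching saturates all of them.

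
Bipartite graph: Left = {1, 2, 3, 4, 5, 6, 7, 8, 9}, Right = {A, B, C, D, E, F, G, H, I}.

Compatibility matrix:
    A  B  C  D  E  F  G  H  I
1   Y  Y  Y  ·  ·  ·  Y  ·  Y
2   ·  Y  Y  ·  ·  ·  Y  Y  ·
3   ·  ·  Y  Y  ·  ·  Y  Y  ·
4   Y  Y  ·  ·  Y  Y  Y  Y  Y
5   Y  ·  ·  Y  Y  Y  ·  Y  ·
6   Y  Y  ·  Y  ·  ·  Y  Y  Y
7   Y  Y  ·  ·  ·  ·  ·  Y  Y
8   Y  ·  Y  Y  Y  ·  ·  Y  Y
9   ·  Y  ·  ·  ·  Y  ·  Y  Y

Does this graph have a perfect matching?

Yes

A valid assignment of size 9: 1→A, 2→C, 3→G, 4→H, 5→F, 6→D, 7→I, 8→E, 9→B.
Every left vertex is matched, so this is a perfect matching.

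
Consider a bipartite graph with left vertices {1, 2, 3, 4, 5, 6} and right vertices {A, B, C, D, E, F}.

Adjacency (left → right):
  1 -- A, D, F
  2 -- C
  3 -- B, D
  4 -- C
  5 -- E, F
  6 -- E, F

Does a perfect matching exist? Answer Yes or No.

The set {2, 4} has only 1 neighbour ({C}), so by Hall's theorem at most 5 of the 6 left vertices can be matched.
Hence no matching covers every left vertex.

No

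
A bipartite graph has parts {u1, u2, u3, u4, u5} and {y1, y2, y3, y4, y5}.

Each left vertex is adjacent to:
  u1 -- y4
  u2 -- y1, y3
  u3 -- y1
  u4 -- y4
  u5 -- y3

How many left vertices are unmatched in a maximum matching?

A valid assignment of size 3: u1-y4, u2-y3, u3-y1.
The set {u1, u2, u3, u4, u5} has only 3 neighbours ({y1, y3, y4}), so by Hall's theorem at most 3 of the 5 left vertices can be matched.
That matches 3 of the 5, leaving 2 unmatched; no matching can do better.

2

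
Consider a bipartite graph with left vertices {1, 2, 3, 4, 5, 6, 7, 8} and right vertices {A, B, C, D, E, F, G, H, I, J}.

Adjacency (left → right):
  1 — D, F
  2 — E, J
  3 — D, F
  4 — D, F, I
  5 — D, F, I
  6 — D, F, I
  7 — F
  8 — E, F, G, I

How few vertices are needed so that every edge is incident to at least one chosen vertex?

5

A maximum matching has 5 edges (e.g. 1–D, 2–J, 3–F, 4–I, 8–E).
By König's theorem the minimum vertex cover has the same size. One such cover is {2, 8, D, F, I}.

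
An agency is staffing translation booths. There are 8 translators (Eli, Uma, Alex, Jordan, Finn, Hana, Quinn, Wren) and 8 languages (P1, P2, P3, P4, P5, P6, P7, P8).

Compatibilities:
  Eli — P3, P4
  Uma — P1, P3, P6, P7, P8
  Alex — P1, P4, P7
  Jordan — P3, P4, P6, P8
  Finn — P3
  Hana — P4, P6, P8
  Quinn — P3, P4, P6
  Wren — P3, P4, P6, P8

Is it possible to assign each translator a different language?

No

The set {Eli, Jordan, Finn, Hana, Quinn, Wren} has only 4 neighbours ({P3, P4, P6, P8}), so by Hall's theorem at most 6 of the 8 translators can be matched.
Hence no matching covers every translator.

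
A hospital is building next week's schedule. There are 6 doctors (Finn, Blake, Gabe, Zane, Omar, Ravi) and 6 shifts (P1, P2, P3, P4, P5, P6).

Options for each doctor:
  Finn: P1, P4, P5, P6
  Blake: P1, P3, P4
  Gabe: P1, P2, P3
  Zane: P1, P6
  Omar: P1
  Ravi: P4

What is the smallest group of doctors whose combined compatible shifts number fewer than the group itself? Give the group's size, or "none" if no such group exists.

none

A matching saturating every doctor exists, for instance Finn→P5, Blake→P3, Gabe→P2, Zane→P6, Omar→P1, Ravi→P4.
By Hall's marriage theorem, this means |N(S)| ≥ |S| for every subset S, so no violating subset exists.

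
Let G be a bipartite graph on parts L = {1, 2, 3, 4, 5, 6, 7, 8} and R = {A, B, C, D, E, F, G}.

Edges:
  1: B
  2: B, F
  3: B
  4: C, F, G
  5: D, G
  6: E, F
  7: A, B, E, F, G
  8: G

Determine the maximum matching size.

A valid assignment of size 7: 1–B, 2–F, 4–C, 5–D, 6–E, 7–A, 8–G.
The set {1, 3} has only 1 neighbour ({B}), so by Hall's theorem at most 7 of the 8 left vertices can be matched.

7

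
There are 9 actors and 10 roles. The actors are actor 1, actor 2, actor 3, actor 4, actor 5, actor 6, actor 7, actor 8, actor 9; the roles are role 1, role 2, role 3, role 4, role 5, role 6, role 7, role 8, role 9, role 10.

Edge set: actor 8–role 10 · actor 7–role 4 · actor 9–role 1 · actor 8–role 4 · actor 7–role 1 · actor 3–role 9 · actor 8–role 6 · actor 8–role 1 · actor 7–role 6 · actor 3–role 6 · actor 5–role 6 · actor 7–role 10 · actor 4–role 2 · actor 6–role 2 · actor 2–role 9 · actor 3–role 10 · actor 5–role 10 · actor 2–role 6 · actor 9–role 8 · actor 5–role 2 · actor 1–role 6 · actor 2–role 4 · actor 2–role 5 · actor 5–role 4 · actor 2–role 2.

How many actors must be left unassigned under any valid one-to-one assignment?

1

One maximum matching: actor 1→role 6, actor 2→role 5, actor 3→role 9, actor 4→role 2, actor 5→role 4, actor 7→role 1, actor 8→role 10, actor 9→role 8.
The set {actor 4, actor 6} has only 1 neighbour ({role 2}), so by Hall's theorem at most 8 of the 9 actors can be matched.
That matches 8 of the 9, leaving 1 unmatched; no matching can do better.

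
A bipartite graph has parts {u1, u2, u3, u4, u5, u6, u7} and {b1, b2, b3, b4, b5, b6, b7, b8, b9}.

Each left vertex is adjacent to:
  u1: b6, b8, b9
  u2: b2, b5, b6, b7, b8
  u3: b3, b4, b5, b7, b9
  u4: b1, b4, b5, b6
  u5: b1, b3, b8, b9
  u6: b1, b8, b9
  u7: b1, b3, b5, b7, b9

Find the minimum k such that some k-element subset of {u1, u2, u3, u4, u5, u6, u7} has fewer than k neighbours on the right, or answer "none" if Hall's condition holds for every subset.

A matching saturating every left vertex exists, for instance u1→b8, u2→b5, u3→b4, u4→b6, u5→b3, u6→b9, u7→b7.
By Hall's marriage theorem, this means |N(S)| ≥ |S| for every subset S, so no violating subset exists.

none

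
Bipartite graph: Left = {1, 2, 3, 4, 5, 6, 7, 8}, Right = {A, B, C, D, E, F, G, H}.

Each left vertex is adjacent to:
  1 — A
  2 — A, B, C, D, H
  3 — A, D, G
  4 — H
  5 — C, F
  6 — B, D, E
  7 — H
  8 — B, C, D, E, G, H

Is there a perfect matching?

The set {4, 7} has only 1 neighbour ({H}), so by Hall's theorem at most 7 of the 8 left vertices can be matched.
Hence no matching covers every left vertex.

No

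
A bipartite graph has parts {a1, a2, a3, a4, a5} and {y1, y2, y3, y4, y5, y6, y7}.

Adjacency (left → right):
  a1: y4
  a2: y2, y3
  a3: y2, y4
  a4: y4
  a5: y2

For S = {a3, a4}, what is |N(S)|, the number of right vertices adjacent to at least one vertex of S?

The union of neighbours of {a3, a4} is {y2, y4}, which has 2 elements.
Since |N(S)| = 2 ≥ |S| = 2, Hall's condition holds for this subset.

2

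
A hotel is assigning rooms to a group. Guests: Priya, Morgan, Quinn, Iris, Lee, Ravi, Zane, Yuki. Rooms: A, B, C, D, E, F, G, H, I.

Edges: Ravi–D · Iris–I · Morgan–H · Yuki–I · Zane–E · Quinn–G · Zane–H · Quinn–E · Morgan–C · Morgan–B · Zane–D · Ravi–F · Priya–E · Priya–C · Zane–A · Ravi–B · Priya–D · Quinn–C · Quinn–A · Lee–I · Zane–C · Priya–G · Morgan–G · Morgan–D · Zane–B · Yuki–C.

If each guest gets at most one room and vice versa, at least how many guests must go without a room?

One maximum matching: Priya-E, Morgan-H, Quinn-G, Iris-I, Ravi-B, Zane-A, Yuki-C.
The set {Iris, Lee} has only 1 neighbour ({I}), so by Hall's theorem at most 7 of the 8 guests can be matched.
That matches 7 of the 8, leaving 1 unmatched; no matching can do better.

1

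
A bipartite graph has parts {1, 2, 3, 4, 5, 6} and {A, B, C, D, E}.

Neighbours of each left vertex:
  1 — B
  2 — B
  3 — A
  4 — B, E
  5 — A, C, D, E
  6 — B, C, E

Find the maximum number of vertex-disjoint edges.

One maximum matching: 1–B, 3–A, 4–E, 5–D, 6–C.
The set {1, 2} has only 1 neighbour ({B}), so by Hall's theorem at most 5 of the 6 left vertices can be matched.

5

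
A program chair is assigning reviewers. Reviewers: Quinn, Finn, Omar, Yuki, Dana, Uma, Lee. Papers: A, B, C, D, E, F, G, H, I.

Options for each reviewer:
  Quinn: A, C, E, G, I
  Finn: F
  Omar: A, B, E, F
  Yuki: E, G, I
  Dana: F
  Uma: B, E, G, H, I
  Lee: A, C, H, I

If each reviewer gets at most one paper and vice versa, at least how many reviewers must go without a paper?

A valid assignment of size 6: Quinn→A, Finn→F, Omar→B, Yuki→E, Uma→G, Lee→I.
The set {Finn, Dana} has only 1 neighbour ({F}), so by Hall's theorem at most 6 of the 7 reviewers can be matched.
That matches 6 of the 7, leaving 1 unmatched; no matching can do better.

1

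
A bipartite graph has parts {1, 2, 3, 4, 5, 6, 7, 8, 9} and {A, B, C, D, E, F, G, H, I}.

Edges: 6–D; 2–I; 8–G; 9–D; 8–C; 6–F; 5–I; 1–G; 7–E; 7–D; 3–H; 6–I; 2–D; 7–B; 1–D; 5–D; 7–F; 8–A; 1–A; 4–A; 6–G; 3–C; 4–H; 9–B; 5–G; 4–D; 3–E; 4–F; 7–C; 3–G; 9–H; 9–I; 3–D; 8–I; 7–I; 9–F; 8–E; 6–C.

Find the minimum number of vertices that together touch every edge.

A maximum matching has 9 edges (e.g. 1–A, 2–I, 3–C, 4–F, 5–D, 6–G, 7–B, 8–E, 9–H).
By König's theorem the minimum vertex cover has the same size. One such cover is {1, 2, 3, 4, 5, 6, 7, 8, 9}.

9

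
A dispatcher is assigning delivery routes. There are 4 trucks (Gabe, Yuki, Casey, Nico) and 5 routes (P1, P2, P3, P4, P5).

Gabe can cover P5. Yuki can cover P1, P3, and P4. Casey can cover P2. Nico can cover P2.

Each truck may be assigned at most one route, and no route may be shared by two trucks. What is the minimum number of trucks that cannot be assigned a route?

For example, pair Gabe→P5, Yuki→P1, Casey→P2.
The set {Casey, Nico} has only 1 neighbour ({P2}), so by Hall's theorem at most 3 of the 4 trucks can be matched.
That matches 3 of the 4, leaving 1 unmatched; no matching can do better.

1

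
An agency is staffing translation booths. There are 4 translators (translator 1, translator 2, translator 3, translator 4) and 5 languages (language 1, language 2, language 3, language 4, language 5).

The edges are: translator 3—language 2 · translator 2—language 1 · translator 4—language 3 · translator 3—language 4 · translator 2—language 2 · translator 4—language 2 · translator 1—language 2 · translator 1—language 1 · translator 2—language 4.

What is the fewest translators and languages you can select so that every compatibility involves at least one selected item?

4

The 4 edges translator 1–language 1, translator 2–language 4, translator 3–language 2, translator 4–language 3 form a matching, so any vertex cover needs at least 4 vertices (one per matched edge).
Conversely {translator 1, translator 2, translator 3, translator 4} meets every edge and has exactly 4 vertices, so 4 is optimal.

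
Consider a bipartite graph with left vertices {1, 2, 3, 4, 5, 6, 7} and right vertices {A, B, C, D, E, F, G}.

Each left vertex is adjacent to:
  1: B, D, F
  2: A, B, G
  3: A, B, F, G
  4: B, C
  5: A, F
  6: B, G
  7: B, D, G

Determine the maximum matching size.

6

A valid assignment of size 6: 1→D, 2→G, 3→F, 4→C, 5→A, 6→B.
The set {1, 2, 3, 5, 6, 7} has only 5 neighbours ({A, B, D, F, G}), so by Hall's theorem at most 6 of the 7 left vertices can be matched.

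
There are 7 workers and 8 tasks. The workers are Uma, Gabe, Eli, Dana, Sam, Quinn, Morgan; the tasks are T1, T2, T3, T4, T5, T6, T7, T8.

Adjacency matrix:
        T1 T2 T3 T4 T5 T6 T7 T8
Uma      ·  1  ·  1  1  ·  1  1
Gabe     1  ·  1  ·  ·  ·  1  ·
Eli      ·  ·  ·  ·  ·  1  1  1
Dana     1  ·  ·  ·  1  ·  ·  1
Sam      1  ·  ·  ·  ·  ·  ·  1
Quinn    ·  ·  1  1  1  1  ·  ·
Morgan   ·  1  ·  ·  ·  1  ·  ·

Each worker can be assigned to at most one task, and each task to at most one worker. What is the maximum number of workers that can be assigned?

For example, pair Uma→T2, Gabe→T1, Eli→T7, Dana→T5, Sam→T8, Quinn→T4, Morgan→T6.
All 7 workers are matched, so no larger matching exists.

7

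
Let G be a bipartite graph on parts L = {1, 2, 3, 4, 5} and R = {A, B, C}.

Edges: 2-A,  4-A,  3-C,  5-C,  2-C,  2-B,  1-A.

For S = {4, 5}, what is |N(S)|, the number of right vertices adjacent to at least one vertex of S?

2

The union of neighbours of {4, 5} is {A, C}, which has 2 elements.
Since |N(S)| = 2 ≥ |S| = 2, Hall's condition holds for this subset.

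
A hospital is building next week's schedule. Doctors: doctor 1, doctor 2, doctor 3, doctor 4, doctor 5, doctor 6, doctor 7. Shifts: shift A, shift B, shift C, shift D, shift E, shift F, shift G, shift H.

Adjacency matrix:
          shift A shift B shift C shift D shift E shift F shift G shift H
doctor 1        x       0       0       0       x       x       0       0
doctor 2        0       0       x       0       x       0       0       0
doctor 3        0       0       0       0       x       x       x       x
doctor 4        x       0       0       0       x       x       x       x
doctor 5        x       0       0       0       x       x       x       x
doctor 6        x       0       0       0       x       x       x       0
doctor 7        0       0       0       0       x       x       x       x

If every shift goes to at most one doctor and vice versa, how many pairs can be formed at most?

6

One maximum matching: doctor 1→shift E, doctor 2→shift C, doctor 3→shift H, doctor 4→shift F, doctor 5→shift A, doctor 6→shift G.
The set {doctor 1, doctor 3, doctor 4, doctor 5, doctor 6, doctor 7} has only 5 neighbours ({shift A, shift E, shift F, shift G, shift H}), so by Hall's theorem at most 6 of the 7 doctors can be matched.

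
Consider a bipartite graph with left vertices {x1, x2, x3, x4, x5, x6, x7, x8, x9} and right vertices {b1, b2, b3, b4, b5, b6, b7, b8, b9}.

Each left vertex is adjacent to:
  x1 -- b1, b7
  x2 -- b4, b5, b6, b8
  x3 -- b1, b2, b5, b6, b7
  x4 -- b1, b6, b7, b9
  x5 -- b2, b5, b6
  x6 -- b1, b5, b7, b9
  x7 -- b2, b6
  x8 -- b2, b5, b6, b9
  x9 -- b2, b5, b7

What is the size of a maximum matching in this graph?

7

For example, pair x1-b1, x2-b8, x3-b2, x4-b9, x5-b5, x6-b7, x7-b6.
The set {x1, x3, x4, x5, x6, x7, x8, x9} has only 6 neighbours ({b1, b2, b5, b6, b7, b9}), so by Hall's theorem at most 7 of the 9 left vertices can be matched.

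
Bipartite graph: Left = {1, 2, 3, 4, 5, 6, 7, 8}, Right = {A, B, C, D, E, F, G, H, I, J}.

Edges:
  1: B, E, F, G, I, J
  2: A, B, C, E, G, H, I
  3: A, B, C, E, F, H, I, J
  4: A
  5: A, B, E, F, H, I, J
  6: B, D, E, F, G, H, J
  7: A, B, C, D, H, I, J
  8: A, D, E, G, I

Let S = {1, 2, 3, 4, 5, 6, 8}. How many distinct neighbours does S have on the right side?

10

The union of neighbours of {1, 2, 3, 4, 5, 6, 8} is {A, B, C, D, E, F, G, H, I, J}, which has 10 elements.
Since |N(S)| = 10 ≥ |S| = 7, Hall's condition holds for this subset.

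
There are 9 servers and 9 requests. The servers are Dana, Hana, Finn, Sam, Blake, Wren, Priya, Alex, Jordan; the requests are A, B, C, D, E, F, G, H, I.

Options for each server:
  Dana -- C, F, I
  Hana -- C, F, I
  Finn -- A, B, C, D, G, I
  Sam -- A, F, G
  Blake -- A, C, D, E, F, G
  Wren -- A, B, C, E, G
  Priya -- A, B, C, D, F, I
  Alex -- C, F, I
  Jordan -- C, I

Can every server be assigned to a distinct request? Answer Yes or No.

No

The set {Dana, Hana, Alex, Jordan} has only 3 neighbours ({C, F, I}), so by Hall's theorem at most 8 of the 9 servers can be matched.
Hence no matching covers every server.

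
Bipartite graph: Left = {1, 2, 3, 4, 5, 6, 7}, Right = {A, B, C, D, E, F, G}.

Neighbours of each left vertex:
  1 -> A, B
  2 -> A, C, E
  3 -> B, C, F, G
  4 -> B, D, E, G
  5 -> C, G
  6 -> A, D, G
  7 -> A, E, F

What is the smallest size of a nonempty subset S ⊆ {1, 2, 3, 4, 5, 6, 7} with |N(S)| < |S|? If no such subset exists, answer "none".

none

A matching saturating every left vertex exists, for instance 1→A, 2→C, 3→F, 4→B, 5→G, 6→D, 7→E.
By Hall's marriage theorem, this means |N(S)| ≥ |S| for every subset S, so no violating subset exists.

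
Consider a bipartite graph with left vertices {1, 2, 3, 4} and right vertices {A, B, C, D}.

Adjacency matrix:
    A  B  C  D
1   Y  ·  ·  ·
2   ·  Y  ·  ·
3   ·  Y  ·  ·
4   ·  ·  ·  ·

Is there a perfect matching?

No

The set {2, 3, 4} has only 1 neighbour ({B}), so by Hall's theorem at most 2 of the 4 left vertices can be matched.
Hence no matching covers every left vertex.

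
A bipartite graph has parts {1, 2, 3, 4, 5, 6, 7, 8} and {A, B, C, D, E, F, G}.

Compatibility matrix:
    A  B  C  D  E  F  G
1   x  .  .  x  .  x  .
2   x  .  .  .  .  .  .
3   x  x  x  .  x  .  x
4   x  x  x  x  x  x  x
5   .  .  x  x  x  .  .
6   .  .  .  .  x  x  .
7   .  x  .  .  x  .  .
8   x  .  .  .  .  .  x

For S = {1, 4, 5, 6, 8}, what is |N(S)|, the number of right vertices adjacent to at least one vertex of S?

The union of neighbours of {1, 4, 5, 6, 8} is {A, B, C, D, E, F, G}, which has 7 elements.
Since |N(S)| = 7 ≥ |S| = 5, Hall's condition holds for this subset.

7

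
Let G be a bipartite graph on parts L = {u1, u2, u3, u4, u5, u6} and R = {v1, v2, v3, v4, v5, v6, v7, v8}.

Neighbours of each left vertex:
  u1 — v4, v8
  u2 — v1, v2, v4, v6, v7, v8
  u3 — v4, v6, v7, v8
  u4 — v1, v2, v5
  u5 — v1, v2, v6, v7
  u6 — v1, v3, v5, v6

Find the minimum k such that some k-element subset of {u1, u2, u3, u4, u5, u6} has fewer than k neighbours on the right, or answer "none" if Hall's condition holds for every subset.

none

A matching saturating every left vertex exists, for instance u1→v8, u2→v2, u3→v4, u4→v1, u5→v7, u6→v6.
By Hall's marriage theorem, this means |N(S)| ≥ |S| for every subset S, so no violating subset exists.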